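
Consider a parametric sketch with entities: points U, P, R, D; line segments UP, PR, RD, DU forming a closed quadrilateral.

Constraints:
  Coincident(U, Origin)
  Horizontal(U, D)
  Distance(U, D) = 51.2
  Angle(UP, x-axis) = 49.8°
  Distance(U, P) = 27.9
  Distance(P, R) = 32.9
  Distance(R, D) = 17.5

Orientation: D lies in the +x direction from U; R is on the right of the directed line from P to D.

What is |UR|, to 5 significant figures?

35.737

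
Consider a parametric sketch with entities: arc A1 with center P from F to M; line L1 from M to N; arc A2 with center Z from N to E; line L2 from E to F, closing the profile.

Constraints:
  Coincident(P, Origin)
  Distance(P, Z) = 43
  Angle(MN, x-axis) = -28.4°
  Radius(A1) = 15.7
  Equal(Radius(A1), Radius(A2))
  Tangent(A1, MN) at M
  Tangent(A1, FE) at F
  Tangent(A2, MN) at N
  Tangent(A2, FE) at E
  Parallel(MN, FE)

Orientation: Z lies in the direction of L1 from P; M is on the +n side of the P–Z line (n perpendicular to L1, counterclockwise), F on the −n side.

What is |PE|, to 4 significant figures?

45.78

The slot axis is L1's direction at -28.4°, so u = (cos -28.4°, sin -28.4°) = (0.8796, -0.4756) and n = (−sin -28.4°, cos -28.4°) = (0.4756, 0.8796). P is at the origin and Z lies 43.0 along u from P, so Z = 43.0·u = (37.82, -20.45). Tangency of A1 to both parallel lines with radius 15.7 puts M and F at P ± 15.7·n: M = (7.467, 13.81), F = (-7.467, -13.81). Equal radii place N and E the same way about Z: N = Z + 15.7·n = (45.29, -6.641), E = Z − 15.7·n = (30.36, -34.26). Then |PE| = |E − P| = 45.78.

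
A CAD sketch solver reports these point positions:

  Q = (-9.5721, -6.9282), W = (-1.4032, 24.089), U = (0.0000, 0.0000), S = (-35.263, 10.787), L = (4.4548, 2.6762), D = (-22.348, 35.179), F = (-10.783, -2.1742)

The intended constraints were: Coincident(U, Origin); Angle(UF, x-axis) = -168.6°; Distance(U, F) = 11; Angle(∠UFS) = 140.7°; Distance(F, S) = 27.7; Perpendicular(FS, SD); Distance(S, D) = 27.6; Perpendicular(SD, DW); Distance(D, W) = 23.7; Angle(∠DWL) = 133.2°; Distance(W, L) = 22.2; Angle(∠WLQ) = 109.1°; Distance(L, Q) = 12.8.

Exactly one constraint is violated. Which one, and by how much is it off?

Distance(L, Q) = 12.8 — off by 4.20.

U = (0.00, 0.00) ✓; UF at -168.6° ✓; |UF| = 11.00 ✓; ∠UFS = 140.7° ✓; |FS| = 27.70 ✓; ∠(FS, SD) = 90.00° ✓; |SD| = 27.60 ✓; ∠(SD, DW) = 90.00° ✓; |DW| = 23.70 ✓; ∠DWL = 133.2° ✓; |WL| = 22.20 ✓; ∠WLQ = 109.1° ✓; |LQ| = 17.00 ✗.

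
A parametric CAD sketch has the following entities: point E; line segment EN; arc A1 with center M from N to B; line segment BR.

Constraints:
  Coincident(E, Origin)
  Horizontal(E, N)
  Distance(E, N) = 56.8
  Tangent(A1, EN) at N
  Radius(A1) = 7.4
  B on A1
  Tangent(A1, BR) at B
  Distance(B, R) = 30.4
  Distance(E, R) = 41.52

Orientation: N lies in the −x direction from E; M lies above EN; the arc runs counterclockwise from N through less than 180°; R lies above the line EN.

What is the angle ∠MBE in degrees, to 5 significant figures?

144.33°

E is at the origin; E and N share the same y with |EN| = 56.8 and N on the −x side, so N = (-56.800, 0.0000). The tangent condition forces MN to be normal to EN, so M = N + (0, 7.4) = (-56.800, 7.4000). Since MB ⟂ BR (tangency), |MR| = √(7.4² + 30.4²) = 31.288 regardless of where B sits on A1. So R lies on both circle(E, 41.52) and circle(M, 31.288); the above-EN intersection is R = (-31.992, 26.465). B is the foot of the tangent from R: B = (-51.031, 2.7655).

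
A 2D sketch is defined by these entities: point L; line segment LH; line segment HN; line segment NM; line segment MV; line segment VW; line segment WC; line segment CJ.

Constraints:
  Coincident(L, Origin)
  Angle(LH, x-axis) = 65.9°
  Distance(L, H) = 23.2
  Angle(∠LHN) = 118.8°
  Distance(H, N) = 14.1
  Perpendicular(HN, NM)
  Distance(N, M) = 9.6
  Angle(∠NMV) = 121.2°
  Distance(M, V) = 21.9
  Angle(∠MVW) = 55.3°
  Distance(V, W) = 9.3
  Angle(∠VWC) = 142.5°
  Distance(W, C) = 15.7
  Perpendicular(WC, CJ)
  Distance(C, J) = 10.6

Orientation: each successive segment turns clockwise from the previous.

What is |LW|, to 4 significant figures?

11.21

∠NMV = 121.2° gives MV at -144.1° from the x-axis; with |MV| = 21.9, V = (6.573, -0.07619). ∠MVW = 55.3° gives VW at 91.20° from the x-axis; with |VW| = 9.3, W = (6.378, 9.222). Then |LW| = |W − L| = 11.21.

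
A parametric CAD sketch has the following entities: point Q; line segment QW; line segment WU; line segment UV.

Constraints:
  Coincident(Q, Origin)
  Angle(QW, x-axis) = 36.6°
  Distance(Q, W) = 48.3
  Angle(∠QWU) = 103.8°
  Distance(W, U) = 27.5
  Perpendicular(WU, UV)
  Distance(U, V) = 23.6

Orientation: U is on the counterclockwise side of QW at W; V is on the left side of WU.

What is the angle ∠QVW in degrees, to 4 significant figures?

71.48°

Q is at the origin; QW runs at 36.6° with length 48.3, so W = 48.3·(cos 36.6°, sin 36.6°) = (38.78, 28.80). ∠QWU = 103.8°, so WU runs at 36.6° + (180° − 103.8°) = 112.8° from the x-axis; with |WU| = 27.5, U = W + 27.5·(cos 112.8°, sin 112.8°) = (28.12, 54.15). WU ⟂ UV; with |UV| = 23.6 on the left of WU, V = U + 23.6·(-0.9219, -0.3875) = (6.363, 45.00). Then cos ∠QVW = VQ·VW / (|VQ||VW|), giving 71.48°.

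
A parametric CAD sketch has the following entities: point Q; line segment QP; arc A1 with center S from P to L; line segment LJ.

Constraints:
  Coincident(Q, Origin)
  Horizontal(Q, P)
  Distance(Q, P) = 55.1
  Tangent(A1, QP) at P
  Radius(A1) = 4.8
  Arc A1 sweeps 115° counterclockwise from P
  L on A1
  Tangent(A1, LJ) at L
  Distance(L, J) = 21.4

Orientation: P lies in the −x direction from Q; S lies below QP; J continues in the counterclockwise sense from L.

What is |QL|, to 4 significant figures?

59.84

Q is at the origin; Q and P share the same y with |QP| = 55.1 and P on the −x side, so P = (-55.10, 0.000). The tangent condition forces SP to be normal to QP, so S = P + (0, -4.8) = (-55.10, -4.800). On A1, P sits at bearing 90° from S; a 115° counterclockwise sweep puts L at bearing 205°, so L = S + 4.8·(cos 205°, sin 205°) = (-59.45, -6.829). Then |QL| = |L − Q| = 59.84.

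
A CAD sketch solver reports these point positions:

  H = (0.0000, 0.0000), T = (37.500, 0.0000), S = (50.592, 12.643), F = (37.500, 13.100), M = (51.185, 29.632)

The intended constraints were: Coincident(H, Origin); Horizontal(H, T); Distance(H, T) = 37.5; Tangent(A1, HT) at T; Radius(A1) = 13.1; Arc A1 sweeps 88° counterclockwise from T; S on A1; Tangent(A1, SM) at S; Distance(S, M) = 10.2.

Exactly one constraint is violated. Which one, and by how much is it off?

Distance(S, M) = 10.2 — off by 6.80.

H = (0.00, 0.00) ✓; H.y = 0.00, T.y = 0.00 ✓; |HT| = 37.50 ✓; ∠(FT, TH) = 90.00° ✓; |FT| = 13.10 ✓; bearing(F→S) − bearing(F→T) = 88.00° ✓; |FS| = 13.10 ✓; ∠(FS, SM) = 90.00° ✓; |SM| = 17.00 ✗.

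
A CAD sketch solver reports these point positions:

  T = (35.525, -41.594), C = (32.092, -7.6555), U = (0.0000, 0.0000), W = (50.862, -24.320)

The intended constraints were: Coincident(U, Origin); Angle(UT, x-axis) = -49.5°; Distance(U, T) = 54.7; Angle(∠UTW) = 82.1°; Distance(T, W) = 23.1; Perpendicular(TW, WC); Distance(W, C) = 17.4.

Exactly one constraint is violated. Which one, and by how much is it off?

Distance(W, C) = 17.4 — off by 7.70.

U = (0.00, 0.00) ✓; UT at -49.50° ✓; |UT| = 54.70 ✓; ∠UTW = 82.10° ✓; |TW| = 23.10 ✓; ∠(TW, WC) = 90.00° ✓; |WC| = 25.10 ✗.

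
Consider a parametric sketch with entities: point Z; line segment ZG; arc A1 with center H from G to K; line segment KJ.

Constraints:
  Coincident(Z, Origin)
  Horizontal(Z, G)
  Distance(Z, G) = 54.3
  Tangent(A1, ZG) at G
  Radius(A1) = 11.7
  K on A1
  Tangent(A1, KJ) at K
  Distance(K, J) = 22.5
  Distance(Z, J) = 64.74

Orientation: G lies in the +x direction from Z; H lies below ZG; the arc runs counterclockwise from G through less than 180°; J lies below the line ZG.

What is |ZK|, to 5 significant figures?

46.725

Checks: |HK| = 11.70 ✓; ∠(HK, KJ) = 90.00° ✓; |KJ| = 22.50 ✓; |ZJ| = 64.74 ✓.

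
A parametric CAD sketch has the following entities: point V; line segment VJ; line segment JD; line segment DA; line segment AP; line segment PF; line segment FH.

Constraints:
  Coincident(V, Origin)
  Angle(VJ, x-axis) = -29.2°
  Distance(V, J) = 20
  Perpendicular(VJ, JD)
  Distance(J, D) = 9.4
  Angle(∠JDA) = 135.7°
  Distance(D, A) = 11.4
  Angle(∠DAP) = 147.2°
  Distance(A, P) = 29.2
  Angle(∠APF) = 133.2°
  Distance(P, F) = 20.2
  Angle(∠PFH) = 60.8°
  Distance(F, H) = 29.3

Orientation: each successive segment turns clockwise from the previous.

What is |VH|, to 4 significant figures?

7.076

V is at the origin; VJ runs at -29.2° with length 20.0, so J = (17.46, -9.757). VJ ⟂ JD, so JD runs at -119.2°; with |JD| = 9.4, D = (12.87, -17.96). ∠JDA = 135.7° gives DA at -163.5° from the x-axis; with |DA| = 11.4, A = (1.942, -21.20). ∠DAP = 147.2° gives AP at 163.7° from the x-axis; with |AP| = 29.2, P = (-26.08, -13.00). ∠APF = 133.2° gives PF at 116.9° from the x-axis; with |PF| = 20.2, F = (-35.22, 5.009). ∠PFH = 60.8° gives FH at -2.300° from the x-axis; with |FH| = 29.3, H = (-5.947, 3.833). Then |VH| = |H − V| = 7.076.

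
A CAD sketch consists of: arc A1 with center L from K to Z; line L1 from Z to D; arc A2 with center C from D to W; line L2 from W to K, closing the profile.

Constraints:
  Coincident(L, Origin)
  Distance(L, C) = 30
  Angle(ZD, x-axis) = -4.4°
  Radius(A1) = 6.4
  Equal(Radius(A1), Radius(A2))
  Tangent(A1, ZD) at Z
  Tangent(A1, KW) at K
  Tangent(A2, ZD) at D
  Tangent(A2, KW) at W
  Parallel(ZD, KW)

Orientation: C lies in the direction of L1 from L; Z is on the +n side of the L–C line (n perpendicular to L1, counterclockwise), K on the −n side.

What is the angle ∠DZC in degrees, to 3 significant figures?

12.0°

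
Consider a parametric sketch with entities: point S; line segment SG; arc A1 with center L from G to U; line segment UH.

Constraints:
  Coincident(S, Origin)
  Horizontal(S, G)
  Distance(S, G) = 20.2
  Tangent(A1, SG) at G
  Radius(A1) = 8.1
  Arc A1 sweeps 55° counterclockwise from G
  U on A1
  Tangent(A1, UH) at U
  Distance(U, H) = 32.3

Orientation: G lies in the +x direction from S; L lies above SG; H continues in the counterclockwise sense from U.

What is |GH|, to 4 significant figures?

39.09

On A1, G sits at bearing -90° from L; a 55° counterclockwise sweep puts U at bearing -35°, so U = L + 8.1·(cos -35°, sin -35°) = (26.84, 3.454). Since A1 is tangent to UH there, LU ⟂ UH, so UH runs along (−sin -35°, cos -35°); with |UH| = 32.3, H = (45.36, 29.91). Then |GH| = |H − G| = 39.09.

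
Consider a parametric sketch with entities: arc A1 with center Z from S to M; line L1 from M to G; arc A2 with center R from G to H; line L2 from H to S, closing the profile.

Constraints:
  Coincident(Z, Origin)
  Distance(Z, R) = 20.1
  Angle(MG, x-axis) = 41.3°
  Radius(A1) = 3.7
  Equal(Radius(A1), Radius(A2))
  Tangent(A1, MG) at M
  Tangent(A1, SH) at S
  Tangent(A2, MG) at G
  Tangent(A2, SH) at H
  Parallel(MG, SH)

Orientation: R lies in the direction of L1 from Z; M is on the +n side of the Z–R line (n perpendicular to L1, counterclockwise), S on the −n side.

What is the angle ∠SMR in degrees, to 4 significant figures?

79.57°

The slot axis is L1's direction at 41.3°, so u = (cos 41.3°, sin 41.3°) = (0.7513, 0.6600) and n = (−sin 41.3°, cos 41.3°) = (-0.6600, 0.7513). Z is at the origin and R lies 20.1 along u from Z, so R = 20.1·u = (15.10, 13.27). Tangency of A1 to both parallel lines with radius 3.7 puts M and S at Z ± 3.7·n: M = (-2.442, 2.780), S = (2.442, -2.780). Then cos ∠SMR = MS·MR / (|MS||MR|), giving 79.57°.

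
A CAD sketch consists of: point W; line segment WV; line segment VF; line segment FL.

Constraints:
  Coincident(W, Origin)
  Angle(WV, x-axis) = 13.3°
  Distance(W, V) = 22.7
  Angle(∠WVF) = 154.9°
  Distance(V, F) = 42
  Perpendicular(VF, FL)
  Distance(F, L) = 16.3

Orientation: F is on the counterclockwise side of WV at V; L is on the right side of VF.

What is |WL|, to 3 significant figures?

67.7

W is at the origin; WV runs at 13.3° with length 22.7, so V = 22.7·(cos 13.3°, sin 13.3°) = (22.1, 5.22). ∠WVF = 154.9°, so VF runs at 13.3° + (180° − 154.9°) = 38.4° from the x-axis; with |VF| = 42.0, F = V + 42.0·(cos 38.4°, sin 38.4°) = (55.0, 31.3). VF is perpendicular to FL; with |FL| = 16.3 on the right of VF, L = F + 16.3·(0.621, -0.784) = (65.1, 18.5). Then |WL| = |L − W| = 67.7.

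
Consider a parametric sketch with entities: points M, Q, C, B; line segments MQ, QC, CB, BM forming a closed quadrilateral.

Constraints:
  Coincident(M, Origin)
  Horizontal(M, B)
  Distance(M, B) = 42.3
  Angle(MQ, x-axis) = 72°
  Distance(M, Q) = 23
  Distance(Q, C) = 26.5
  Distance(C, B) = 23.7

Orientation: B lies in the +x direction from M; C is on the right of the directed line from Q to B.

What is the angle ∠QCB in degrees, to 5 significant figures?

111.14°

Checks: M = (0.00, 0.00) ✓; |QC| = 26.50 ✓; |CB| = 23.70 ✓.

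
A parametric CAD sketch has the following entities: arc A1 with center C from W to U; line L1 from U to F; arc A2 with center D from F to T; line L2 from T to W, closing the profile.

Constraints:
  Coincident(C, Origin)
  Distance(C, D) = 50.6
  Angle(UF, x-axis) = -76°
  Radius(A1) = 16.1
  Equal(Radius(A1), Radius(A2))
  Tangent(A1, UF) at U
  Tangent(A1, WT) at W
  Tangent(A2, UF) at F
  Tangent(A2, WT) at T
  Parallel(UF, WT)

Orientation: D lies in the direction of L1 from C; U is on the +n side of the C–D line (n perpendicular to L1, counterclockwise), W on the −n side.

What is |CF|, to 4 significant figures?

53.10

The slot axis is L1's direction at -76.0°, so u = (cos -76.0°, sin -76.0°) = (0.2419, -0.9703) and n = (−sin -76.0°, cos -76.0°) = (0.9703, 0.2419). C is at the origin and D lies 50.6 along u from C, so D = 50.6·u = (12.24, -49.10). Tangency of A1 to both parallel lines with radius 16.1 puts U and W at C ± 16.1·n: U = (15.62, 3.895), W = (-15.62, -3.895). Equal radii place F and T the same way about D: F = D + 16.1·n = (27.86, -45.20), T = D − 16.1·n = (-3.381, -52.99). Then |CF| = |F − C| = 53.10.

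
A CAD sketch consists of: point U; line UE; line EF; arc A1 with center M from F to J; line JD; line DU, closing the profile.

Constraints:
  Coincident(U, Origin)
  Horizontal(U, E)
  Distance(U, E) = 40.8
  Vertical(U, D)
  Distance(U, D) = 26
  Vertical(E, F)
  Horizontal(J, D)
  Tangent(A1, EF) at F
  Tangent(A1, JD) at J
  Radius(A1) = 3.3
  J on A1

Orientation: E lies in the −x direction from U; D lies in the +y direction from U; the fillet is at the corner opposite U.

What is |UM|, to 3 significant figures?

43.8

U is at the origin; U and E share the same y with |UE| = 40.8 and E on the −x side, so E = (-40.8, 0.00). U and D share the same x with |UD| = 26.0 and D on the +y side, so D = (0.00, 26.0). The virtual corner opposite U is at (-40.8, 26.0). A1 meets EF tangentially, so MF is at right angles to EF and the tangent condition forces MJ to be normal to JD, with radius 3.3, so the center M sits 3.3 in from both sides at M = (-37.5, 22.7). Then |UM| = |M − U| = 43.8.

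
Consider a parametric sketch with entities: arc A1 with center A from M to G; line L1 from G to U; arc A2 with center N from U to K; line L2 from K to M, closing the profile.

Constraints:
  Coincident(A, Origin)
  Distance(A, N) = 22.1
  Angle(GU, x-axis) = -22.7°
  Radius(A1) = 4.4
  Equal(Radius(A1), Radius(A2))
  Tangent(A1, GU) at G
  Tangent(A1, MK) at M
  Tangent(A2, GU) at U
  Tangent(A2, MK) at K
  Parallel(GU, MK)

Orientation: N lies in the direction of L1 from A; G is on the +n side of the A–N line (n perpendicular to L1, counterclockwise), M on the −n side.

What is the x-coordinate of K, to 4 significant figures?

18.69

Tangency of A1 to both parallel lines with radius 4.4 puts G and M at A ± 4.4·n: G = (1.698, 4.059), M = (-1.698, -4.059). Equal radii place U and K the same way about N: U = N + 4.4·n = (22.09, -4.469), K = N − 4.4·n = (18.69, -12.59). So K.x = 18.69.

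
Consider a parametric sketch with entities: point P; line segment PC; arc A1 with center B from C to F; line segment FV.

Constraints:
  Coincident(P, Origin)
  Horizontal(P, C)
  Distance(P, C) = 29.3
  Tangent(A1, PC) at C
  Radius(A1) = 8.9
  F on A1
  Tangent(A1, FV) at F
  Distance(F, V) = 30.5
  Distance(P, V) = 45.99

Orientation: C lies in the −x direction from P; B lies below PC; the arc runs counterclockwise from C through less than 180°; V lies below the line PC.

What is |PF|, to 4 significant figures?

39.39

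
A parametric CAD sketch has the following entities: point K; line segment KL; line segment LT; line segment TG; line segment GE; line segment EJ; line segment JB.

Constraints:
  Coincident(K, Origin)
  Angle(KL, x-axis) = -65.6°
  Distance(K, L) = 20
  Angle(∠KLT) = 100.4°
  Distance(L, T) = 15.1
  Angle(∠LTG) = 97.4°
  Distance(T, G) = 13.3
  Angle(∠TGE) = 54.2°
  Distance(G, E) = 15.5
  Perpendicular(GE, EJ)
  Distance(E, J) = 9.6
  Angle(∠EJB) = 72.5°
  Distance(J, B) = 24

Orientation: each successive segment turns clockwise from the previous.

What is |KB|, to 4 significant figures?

28.51

K is at the origin; KL runs at -65.6° with length 20.0, so L = (8.262, -18.21). ∠KLT = 100.4° gives LT at -145.2° from the x-axis; with |LT| = 15.1, T = (-4.137, -26.83). ∠LTG = 97.4° gives TG at 132.2° from the x-axis; with |TG| = 13.3, G = (-13.07, -16.98). ∠TGE = 54.2° gives GE at 6.400° from the x-axis; with |GE| = 15.5, E = (2.332, -15.25). GE is perpendicular to EJ, so EJ runs at -83.60°; with |EJ| = 9.6, J = (3.402, -24.79). ∠EJB = 72.5° gives JB at 168.9° from the x-axis; with |JB| = 24.0, B = (-20.15, -20.17). Then |KB| = |B − K| = 28.51.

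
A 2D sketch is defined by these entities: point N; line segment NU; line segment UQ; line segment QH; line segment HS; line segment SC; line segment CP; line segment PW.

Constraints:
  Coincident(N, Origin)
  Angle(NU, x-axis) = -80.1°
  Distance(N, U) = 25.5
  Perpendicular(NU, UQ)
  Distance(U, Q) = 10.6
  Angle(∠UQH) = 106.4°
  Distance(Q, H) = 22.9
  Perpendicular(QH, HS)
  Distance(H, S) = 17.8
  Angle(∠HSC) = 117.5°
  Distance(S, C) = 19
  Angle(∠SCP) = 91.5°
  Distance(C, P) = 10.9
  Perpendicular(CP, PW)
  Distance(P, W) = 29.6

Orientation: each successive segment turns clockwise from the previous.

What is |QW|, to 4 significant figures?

26.79

N is at the origin; NU runs at -80.1° with length 25.5, so U = (4.384, -25.12). NU is perpendicular to UQ, so UQ runs at -170.1°; with |UQ| = 10.6, Q = (-6.058, -26.94). ∠UQH = 106.4° gives QH at 116.3° from the x-axis; with |QH| = 22.9, H = (-16.20, -6.413). QH ⟂ HS, so HS runs at 26.30°; with |HS| = 17.8, S = (-0.2468, 1.473). ∠HSC = 117.5° gives SC at -36.20° from the x-axis; with |SC| = 19.0, C = (15.09, -9.748). ∠SCP = 91.5° gives CP at -124.7° from the x-axis; with |CP| = 10.9, P = (8.880, -18.71). CP ⟂ PW, so PW runs at 145.3°; with |PW| = 29.6, W = (-15.46, -1.859). Then |QW| = |W − Q| = 26.79.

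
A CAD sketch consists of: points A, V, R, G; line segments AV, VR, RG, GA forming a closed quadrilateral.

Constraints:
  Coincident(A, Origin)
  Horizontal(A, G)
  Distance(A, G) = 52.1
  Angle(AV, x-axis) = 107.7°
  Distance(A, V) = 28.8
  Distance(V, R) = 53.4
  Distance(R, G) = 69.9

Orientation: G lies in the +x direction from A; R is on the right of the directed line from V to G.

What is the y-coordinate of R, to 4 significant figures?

-25.81

Checks: |VR| = 53.40 ✓; |RG| = 69.90 ✓.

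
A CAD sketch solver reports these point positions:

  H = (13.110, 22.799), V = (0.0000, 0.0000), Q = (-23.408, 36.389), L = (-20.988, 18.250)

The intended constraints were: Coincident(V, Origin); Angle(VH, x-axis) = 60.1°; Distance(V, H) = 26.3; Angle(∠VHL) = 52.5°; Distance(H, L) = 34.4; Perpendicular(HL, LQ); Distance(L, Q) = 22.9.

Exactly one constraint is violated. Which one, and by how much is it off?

Distance(L, Q) = 22.9 — off by 4.60.

V = (0.00, 0.00) ✓; VH at 60.10° ✓; |VH| = 26.30 ✓; ∠VHL = 52.50° ✓; |HL| = 34.40 ✓; ∠(HL, LQ) = 90.00° ✓; |LQ| = 18.30 ✗.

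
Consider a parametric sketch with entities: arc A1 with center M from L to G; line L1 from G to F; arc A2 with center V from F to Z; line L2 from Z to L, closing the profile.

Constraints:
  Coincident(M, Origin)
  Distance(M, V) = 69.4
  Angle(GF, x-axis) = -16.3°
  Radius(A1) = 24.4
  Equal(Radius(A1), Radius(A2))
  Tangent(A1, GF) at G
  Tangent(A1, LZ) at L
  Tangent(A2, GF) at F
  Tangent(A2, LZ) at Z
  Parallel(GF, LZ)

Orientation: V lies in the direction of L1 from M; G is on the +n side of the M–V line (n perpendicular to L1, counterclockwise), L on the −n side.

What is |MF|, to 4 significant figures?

73.56

The slot axis is L1's direction at -16.3°, so u = (cos -16.3°, sin -16.3°) = (0.9598, -0.2807) and n = (−sin -16.3°, cos -16.3°) = (0.2807, 0.9598). M is at the origin and V lies 69.4 along u from M, so V = 69.4·u = (66.61, -19.48). Tangency of A1 to both parallel lines with radius 24.4 puts G and L at M ± 24.4·n: G = (6.848, 23.42), L = (-6.848, -23.42). Equal radii place F and Z the same way about V: F = V + 24.4·n = (73.46, 3.941), Z = V − 24.4·n = (59.76, -42.90). Then |MF| = |F − M| = 73.56.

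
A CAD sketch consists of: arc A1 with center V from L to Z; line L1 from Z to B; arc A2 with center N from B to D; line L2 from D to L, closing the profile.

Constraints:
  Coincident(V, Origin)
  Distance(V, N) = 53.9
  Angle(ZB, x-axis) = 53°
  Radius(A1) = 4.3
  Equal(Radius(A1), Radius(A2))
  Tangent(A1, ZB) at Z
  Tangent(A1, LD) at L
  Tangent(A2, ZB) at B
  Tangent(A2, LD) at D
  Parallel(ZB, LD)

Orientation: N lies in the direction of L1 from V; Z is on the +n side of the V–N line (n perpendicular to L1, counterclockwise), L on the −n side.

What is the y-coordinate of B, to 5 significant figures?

45.634

The slot axis is L1's direction at 53.0°, so u = (cos 53.0°, sin 53.0°) = (0.60182, 0.79864) and n = (−sin 53.0°, cos 53.0°) = (-0.79864, 0.60182). V is at the origin and N lies 53.9 along u from V, so N = 53.9·u = (32.438, 43.046). Tangency of A1 to both parallel lines with radius 4.3 puts Z and L at V ± 4.3·n: Z = (-3.4341, 2.5878), L = (3.4341, -2.5878). Equal radii place B and D the same way about N: B = N + 4.3·n = (29.004, 45.634), D = N − 4.3·n = (35.872, 40.459). So B.y = 45.634.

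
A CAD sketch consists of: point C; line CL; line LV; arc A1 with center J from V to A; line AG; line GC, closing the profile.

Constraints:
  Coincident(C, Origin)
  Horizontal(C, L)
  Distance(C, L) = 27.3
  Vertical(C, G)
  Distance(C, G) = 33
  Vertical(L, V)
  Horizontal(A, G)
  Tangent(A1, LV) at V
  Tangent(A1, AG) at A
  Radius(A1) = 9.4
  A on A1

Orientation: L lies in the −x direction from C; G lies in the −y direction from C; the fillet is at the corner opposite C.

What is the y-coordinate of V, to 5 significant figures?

-23.600

The virtual corner opposite C is at (-27.300, -33.000). Since A1 is tangent to LV there, JV ⟂ LV and A1 meets AG tangentially, so JA is at right angles to AG, with radius 9.4, so the center J sits 9.4 in from both sides at J = (-17.900, -23.600). That places the tangent points at V = (-27.300, -23.600) on LV and A = (-17.900, -33.000) on AG. So V.y = -23.600.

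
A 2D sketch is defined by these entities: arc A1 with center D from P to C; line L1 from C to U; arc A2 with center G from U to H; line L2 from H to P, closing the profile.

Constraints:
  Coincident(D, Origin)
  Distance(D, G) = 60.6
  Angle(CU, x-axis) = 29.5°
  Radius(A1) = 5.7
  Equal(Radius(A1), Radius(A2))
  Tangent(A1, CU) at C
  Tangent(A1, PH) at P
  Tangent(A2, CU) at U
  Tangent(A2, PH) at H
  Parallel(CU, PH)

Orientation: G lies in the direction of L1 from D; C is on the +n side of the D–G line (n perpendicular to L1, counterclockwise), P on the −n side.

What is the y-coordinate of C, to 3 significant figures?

4.96

The slot axis is L1's direction at 29.5°, so u = (cos 29.5°, sin 29.5°) = (0.870, 0.492) and n = (−sin 29.5°, cos 29.5°) = (-0.492, 0.870). D is at the origin and G lies 60.6 along u from D, so G = 60.6·u = (52.7, 29.8). Tangency of A1 to both parallel lines with radius 5.7 puts C and P at D ± 5.7·n: C = (-2.81, 4.96), P = (2.81, -4.96). So C.y = 4.96.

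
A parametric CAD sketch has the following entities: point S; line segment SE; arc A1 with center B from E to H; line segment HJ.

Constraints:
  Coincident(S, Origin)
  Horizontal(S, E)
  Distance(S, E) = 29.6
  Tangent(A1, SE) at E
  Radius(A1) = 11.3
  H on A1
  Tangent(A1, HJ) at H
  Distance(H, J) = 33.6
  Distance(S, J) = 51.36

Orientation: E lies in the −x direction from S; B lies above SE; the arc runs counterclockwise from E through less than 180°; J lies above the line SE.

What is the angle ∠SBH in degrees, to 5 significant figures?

28.259°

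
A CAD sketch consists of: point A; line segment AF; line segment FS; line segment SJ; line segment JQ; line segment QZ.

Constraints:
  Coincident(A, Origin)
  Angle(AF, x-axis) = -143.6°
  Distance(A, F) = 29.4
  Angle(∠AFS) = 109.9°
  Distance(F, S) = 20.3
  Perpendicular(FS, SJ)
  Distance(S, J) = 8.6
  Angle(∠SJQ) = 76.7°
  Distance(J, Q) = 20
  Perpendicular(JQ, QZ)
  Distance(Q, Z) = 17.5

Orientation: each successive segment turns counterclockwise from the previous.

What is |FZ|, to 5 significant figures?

13.909

A is at the origin; AF runs at -143.6° with length 29.4, so F = (-23.664, -17.447). ∠AFS = 109.9° gives FS at -73.500° from the x-axis; with |FS| = 20.3, S = (-17.898, -36.911). FS is perpendicular to SJ, so SJ runs at 16.500°; with |SJ| = 8.6, J = (-9.6525, -34.468). ∠SJQ = 76.7° gives JQ at 119.80° from the x-axis; with |JQ| = 20.0, Q = (-19.592, -17.113). JQ is perpendicular to QZ, so QZ runs at -150.20°; with |QZ| = 17.5, Z = (-34.778, -25.810). Then |FZ| = |Z − F| = 13.909.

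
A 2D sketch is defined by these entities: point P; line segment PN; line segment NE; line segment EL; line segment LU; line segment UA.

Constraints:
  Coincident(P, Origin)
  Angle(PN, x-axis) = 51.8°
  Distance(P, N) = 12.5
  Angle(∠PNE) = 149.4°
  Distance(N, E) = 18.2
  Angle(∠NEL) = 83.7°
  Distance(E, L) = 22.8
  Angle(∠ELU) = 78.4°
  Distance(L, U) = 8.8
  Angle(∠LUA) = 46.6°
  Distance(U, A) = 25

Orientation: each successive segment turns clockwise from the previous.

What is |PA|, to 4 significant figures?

40.04

∠ELU = 78.4° gives LU at -176.7° from the x-axis; with |LU| = 8.8, U = (21.78, -6.135). ∠LUA = 46.6° gives UA at 49.90° from the x-axis; with |UA| = 25.0, A = (37.88, 12.99). Then |PA| = |A − P| = 40.04.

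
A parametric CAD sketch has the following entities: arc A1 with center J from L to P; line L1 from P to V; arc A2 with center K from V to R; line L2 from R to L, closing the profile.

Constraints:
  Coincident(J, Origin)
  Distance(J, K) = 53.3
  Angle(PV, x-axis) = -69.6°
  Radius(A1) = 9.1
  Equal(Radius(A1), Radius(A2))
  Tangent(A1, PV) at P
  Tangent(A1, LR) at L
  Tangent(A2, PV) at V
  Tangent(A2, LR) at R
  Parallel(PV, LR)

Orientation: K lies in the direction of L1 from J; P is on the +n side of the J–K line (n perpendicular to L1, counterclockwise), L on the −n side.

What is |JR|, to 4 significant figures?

54.07

Tangency of A1 to both parallel lines with radius 9.1 puts P and L at J ± 9.1·n: P = (8.529, 3.172), L = (-8.529, -3.172). Equal radii place V and R the same way about K: V = K + 9.1·n = (27.11, -46.79), R = K − 9.1·n = (10.05, -53.13). Then |JR| = |R − J| = 54.07.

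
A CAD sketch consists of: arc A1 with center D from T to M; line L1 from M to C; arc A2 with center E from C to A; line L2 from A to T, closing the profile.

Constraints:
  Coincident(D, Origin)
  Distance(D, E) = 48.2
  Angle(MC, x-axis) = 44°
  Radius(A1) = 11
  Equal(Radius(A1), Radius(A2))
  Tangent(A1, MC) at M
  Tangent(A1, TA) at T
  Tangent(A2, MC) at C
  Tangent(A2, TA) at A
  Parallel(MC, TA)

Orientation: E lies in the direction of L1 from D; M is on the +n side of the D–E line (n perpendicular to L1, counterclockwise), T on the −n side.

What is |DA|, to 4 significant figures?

49.44

The slot axis is L1's direction at 44.0°, so u = (cos 44.0°, sin 44.0°) = (0.7193, 0.6947) and n = (−sin 44.0°, cos 44.0°) = (-0.6947, 0.7193). D is at the origin and E lies 48.2 along u from D, so E = 48.2·u = (34.67, 33.48). Tangency of A1 to both parallel lines with radius 11.0 puts M and T at D ± 11.0·n: M = (-7.641, 7.913), T = (7.641, -7.913). Equal radii place C and A the same way about E: C = E + 11.0·n = (27.03, 41.40), A = E − 11.0·n = (42.31, 25.57). Then |DA| = |A − D| = 49.44.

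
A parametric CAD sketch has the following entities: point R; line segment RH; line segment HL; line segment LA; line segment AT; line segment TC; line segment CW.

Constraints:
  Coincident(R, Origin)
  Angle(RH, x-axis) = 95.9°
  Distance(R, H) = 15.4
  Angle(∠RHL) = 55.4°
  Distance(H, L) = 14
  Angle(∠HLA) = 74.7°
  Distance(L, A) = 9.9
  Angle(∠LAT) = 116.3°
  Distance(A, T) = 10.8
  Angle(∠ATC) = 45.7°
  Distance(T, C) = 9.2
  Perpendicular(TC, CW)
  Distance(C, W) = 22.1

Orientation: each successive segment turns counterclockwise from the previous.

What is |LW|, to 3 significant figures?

19.1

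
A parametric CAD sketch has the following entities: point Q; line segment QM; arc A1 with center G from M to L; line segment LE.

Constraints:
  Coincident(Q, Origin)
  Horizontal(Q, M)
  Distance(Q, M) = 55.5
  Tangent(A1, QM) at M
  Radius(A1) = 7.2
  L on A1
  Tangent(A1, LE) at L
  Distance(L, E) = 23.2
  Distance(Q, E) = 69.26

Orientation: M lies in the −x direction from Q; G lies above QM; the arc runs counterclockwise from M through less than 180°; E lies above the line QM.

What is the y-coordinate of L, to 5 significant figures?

11.135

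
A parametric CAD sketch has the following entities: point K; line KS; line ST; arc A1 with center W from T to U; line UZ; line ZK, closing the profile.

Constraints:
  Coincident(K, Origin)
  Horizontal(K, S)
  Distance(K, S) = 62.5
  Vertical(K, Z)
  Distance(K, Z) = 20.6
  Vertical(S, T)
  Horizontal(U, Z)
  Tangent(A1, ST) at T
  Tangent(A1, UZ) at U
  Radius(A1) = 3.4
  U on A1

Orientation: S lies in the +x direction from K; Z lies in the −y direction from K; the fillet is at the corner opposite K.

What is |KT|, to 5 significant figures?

64.824

The virtual corner opposite K is at (62.500, -20.600). The tangent condition forces WT to be normal to ST and the tangent condition forces WU to be normal to UZ, with radius 3.4, so the center W sits 3.4 in from both sides at W = (59.100, -17.200). That places the tangent points at T = (62.500, -17.200) on ST and U = (59.100, -20.600) on UZ. Then |KT| = |T − K| = 64.824.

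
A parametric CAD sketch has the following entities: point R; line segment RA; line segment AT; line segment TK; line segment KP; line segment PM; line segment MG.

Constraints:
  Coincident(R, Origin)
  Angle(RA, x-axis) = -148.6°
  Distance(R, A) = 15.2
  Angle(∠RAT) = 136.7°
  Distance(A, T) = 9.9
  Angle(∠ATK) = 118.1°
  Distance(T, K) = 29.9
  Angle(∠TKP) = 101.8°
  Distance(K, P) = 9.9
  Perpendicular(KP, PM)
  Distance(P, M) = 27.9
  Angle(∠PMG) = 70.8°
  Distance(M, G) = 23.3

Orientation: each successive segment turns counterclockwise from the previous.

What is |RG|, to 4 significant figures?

32.20

R is at the origin; RA runs at -148.6° with length 15.2, so A = (-12.97, -7.919). ∠RAT = 136.7° gives AT at -105.3° from the x-axis; with |AT| = 9.9, T = (-15.59, -17.47). ∠ATK = 118.1° gives TK at -43.40° from the x-axis; with |TK| = 29.9, K = (6.138, -38.01). ∠TKP = 101.8° gives KP at 34.80° from the x-axis; with |KP| = 9.9, P = (14.27, -32.36). KP is perpendicular to PM, so PM runs at 124.8°; with |PM| = 27.9, M = (-1.655, -9.452). ∠PMG = 70.8° gives MG at -126.0° from the x-axis; with |MG| = 23.3, G = (-15.35, -28.30). Then |RG| = |G − R| = 32.20.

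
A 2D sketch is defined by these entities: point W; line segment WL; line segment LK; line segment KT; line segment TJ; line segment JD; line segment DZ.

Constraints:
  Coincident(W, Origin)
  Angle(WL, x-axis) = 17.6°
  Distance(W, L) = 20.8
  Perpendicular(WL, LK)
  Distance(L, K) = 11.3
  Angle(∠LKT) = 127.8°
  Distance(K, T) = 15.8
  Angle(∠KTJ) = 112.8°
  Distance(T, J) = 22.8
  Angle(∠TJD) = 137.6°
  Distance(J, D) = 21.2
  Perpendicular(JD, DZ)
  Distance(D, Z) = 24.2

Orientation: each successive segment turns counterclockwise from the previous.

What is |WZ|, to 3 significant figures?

18.5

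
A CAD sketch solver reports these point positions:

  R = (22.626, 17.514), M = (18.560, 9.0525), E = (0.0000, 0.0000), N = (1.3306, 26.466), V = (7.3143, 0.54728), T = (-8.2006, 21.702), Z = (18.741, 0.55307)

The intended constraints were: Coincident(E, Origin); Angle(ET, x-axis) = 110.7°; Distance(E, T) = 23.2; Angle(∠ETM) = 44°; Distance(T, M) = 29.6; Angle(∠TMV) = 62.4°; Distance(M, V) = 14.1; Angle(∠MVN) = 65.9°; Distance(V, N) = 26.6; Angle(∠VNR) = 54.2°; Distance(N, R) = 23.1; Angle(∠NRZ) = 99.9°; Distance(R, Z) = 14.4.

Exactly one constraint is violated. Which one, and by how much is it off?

Distance(R, Z) = 14.4 — off by 3.00.

E = (0.00, 0.00) ✓; ET at 110.7° ✓; |ET| = 23.20 ✓; ∠ETM = 44.00° ✓; |TM| = 29.60 ✓; ∠TMV = 62.40° ✓; |MV| = 14.10 ✓; ∠MVN = 65.90° ✓; |VN| = 26.60 ✓; ∠VNR = 54.20° ✓; |NR| = 23.10 ✓; ∠NRZ = 99.90° ✓; |RZ| = 17.40 ✗.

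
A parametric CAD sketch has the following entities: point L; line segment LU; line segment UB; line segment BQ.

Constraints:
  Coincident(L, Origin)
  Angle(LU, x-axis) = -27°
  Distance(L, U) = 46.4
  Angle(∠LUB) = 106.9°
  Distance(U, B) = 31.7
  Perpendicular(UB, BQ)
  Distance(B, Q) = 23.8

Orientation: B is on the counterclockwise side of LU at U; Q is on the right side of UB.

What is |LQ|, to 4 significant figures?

81.81

L is at the origin; LU runs at -27.0° with length 46.4, so U = 46.4·(cos -27.0°, sin -27.0°) = (41.34, -21.07). ∠LUB = 106.9°, so UB runs at -27.0° + (180° − 106.9°) = 46.10° from the x-axis; with |UB| = 31.7, B = U + 31.7·(cos 46.10°, sin 46.10°) = (63.32, 1.776). The perpendicularity gives BQ at right angles to UB; with |BQ| = 23.8 on the right of UB, Q = B + 23.8·(0.7206, -0.6934) = (80.47, -14.73). Then |LQ| = |Q − L| = 81.81.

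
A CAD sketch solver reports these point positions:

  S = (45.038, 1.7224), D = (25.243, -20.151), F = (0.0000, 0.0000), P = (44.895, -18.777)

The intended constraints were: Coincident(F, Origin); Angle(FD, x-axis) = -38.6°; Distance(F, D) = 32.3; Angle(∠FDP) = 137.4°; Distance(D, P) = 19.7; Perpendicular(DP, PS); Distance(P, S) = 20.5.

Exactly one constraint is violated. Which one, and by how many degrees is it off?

Perpendicular(DP, PS) — off by 4.40°.

F = (0.00, 0.00) ✓; FD at -38.60° ✓; |FD| = 32.30 ✓; ∠FDP = 137.4° ✓; |DP| = 19.70 ✓; ∠(DP, PS) = 85.60° ✗; |PS| = 20.50 ✓.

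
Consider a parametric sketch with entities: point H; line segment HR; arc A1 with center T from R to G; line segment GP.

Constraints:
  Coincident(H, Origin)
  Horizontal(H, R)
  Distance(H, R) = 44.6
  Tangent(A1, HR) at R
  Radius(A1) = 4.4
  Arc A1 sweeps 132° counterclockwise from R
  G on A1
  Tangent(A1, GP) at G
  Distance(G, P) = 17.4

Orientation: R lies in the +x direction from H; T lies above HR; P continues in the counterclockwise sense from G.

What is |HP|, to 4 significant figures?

41.51

On A1, R sits at bearing -90° from T; a 132° counterclockwise sweep puts G at bearing 42°, so G = T + 4.4·(cos 42°, sin 42°) = (47.87, 7.344). A1 meets GP tangentially, so TG is at right angles to GP, so GP runs along (−sin 42°, cos 42°); with |GP| = 17.4, P = (36.23, 20.27). Then |HP| = |P − H| = 41.51.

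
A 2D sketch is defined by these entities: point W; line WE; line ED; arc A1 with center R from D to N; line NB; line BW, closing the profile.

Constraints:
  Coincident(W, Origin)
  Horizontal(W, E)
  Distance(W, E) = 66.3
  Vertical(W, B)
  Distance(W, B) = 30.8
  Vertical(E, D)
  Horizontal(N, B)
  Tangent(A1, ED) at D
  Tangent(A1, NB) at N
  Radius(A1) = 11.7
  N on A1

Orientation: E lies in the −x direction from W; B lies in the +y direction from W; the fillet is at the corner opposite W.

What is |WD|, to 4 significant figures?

69.00

The virtual corner opposite W is at (-66.30, 30.80). A1 meets ED tangentially, so RD is at right angles to ED and A1 meets NB tangentially, so RN is at right angles to NB, with radius 11.7, so the center R sits 11.7 in from both sides at R = (-54.60, 19.10). That places the tangent points at D = (-66.30, 19.10) on ED and N = (-54.60, 30.80) on NB. Then |WD| = |D − W| = 69.00.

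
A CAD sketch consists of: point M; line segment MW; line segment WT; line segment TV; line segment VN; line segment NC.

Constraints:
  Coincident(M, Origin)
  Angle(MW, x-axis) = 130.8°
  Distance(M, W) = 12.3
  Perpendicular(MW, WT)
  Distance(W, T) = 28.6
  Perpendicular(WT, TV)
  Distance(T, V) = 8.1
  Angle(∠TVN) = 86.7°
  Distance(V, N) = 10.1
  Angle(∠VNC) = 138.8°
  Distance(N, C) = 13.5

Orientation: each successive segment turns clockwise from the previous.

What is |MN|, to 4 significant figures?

19.12

The perpendicularity gives TV at right angles to WT, so TV runs at -49.20°; with |TV| = 8.1, V = (18.91, 21.87). ∠TVN = 86.7° gives VN at -142.5° from the x-axis; with |VN| = 10.1, N = (10.89, 15.72). Then |MN| = |N − M| = 19.12.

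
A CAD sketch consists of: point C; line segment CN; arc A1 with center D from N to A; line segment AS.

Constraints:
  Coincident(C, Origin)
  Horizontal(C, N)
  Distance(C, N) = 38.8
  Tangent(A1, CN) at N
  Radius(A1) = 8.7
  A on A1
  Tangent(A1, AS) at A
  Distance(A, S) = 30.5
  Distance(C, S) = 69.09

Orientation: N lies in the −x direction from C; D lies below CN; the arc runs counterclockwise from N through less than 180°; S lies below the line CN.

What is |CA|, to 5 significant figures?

46.402

C is at the origin; C and N share the same y with |CN| = 38.8 and N on the −x side, so N = (-38.800, 0.0000). A1 meets CN tangentially, so DN is at right angles to CN, so D = N + (0, -8.7) = (-38.800, -8.7000). Since DA ⟂ AS (tangency), |DS| = √(8.7² + 30.5²) = 31.717 regardless of where A sits on A1. So S lies on both circle(C, 69.09) and circle(D, 31.717); the below-CN intersection is S = (-62.166, -30.147). A is the foot of the tangent from S: A = (-46.216, -4.1503).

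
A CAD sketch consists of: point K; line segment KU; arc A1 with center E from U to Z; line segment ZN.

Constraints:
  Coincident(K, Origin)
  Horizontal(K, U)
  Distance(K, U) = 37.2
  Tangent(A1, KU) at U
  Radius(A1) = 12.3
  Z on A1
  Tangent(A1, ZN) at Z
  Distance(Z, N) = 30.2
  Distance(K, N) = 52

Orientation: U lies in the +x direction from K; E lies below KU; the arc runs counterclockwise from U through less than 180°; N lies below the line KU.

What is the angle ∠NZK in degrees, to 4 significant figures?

124.9°

Checks: |EZ| = 12.30 ✓; ∠(EZ, ZN) = 90.00° ✓; |ZN| = 30.20 ✓; |KN| = 52.00 ✓.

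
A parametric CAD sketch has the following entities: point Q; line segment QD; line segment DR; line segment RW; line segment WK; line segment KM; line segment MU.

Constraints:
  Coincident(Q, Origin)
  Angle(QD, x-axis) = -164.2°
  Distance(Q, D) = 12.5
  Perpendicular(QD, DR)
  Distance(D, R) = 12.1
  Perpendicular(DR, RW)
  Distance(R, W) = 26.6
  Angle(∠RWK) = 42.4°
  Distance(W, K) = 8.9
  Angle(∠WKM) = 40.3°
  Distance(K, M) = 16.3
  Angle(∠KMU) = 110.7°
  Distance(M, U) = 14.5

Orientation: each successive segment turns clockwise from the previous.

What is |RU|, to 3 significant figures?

38.6

Q is at the origin; QD runs at -164.2° with length 12.5, so D = (-12.0, -3.40). The perpendicularity gives DR at right angles to QD, so DR runs at 106°; with |DR| = 12.1, R = (-15.3, 8.24). DR is perpendicular to RW, so RW runs at 15.8°; with |RW| = 26.6, W = (10.3, 15.5). ∠RWK = 42.4° gives WK at -122° from the x-axis; with |WK| = 8.9, K = (5.58, 7.92). ∠WKM = 40.3° gives KM at 98.5° from the x-axis; with |KM| = 16.3, M = (3.17, 24.0). ∠KMU = 110.7° gives MU at 29.2° from the x-axis; with |MU| = 14.5, U = (15.8, 31.1). Then |RU| = |U − R| = 38.6.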